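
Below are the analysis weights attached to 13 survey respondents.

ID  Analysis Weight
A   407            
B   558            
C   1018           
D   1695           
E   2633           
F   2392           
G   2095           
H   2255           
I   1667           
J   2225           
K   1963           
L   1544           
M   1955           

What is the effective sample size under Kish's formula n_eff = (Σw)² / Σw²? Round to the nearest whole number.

Σ wᵢ = 22407
Σ wᵢ² = 44303609
n_eff = 22407² / 44303609 = 502073649 / 44303609 = 11.332568

11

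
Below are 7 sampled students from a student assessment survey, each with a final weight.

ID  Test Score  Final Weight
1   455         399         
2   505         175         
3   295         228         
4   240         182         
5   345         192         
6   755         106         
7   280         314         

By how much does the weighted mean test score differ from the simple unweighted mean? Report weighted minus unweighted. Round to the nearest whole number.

-25

Unweighted sum = 455 + 505 + 295 + 240 + 345 + 755 + 280 = 2875
Unweighted mean = 2875 / 7 = 410.71429
Weighted sum = 615050
Sum of weights = 399 + 175 + 228 + 182 + 192 + 106 + 314 = 1596
Weighted mean = 615050 / 1596 = 385.36967
Difference (weighted minus unweighted) = -25.344612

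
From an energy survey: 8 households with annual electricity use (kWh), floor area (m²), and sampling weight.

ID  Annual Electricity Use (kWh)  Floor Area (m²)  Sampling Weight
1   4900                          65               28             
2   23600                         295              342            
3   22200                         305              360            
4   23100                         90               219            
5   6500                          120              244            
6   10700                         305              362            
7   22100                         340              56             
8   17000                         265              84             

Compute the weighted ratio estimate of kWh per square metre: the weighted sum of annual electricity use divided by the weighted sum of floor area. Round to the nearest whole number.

Σ wᵢ·y = 4900×28 + 23600×342 + 22200×360 + 23100×219 + 6500×244 + 10700×362 + 22100×56 + 17000×84
  = 29384300
Σ wᵢ·x = 65×28 + 295×342 + 305×360 + 90×219 + 120×244 + 305×362 + 340×56 + 265×84
  = 1820 + 100890 + 109800 + 19710 + 29280 + 110410 + 19040 + 22260 = 413210
Ratio = 29384300 / 413210 = 71.112267

71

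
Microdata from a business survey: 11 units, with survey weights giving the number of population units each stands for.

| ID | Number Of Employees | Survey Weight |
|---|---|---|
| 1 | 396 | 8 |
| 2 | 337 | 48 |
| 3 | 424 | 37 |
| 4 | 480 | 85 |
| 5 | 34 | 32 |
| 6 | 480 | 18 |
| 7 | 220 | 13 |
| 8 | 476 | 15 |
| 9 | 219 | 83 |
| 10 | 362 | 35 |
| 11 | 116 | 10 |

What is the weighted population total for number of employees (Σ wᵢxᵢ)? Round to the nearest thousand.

Weighted total = 396×8 + 337×48 + 424×37 + 480×85 + 34×32 + 480×18 + 220×13 + 476×15 + 219×83 + 362×35 + 116×10
  = 3168 + 16176 + 15688 + 40800 + 1088 + 8640 + 2860 + 7140 + 18177 + 12670 + 1160 = 127567

128000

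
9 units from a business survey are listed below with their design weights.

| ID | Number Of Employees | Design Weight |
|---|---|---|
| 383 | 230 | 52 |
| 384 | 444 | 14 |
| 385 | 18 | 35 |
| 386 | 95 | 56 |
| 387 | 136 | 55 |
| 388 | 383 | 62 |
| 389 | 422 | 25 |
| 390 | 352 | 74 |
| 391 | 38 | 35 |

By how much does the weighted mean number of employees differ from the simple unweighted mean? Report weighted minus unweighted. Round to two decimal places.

-6.71

Unweighted sum = 230 + 444 + 18 + 95 + 136 + 383 + 422 + 352 + 38 = 2118
Unweighted mean = 2118 / 9 = 235.33333
Weighted sum = 230×52 + 444×14 + 18×35 + 95×56 + 136×55 + 383×62 + 422×25 + 352×74 + 38×35
  = 11960 + 6216 + 630 + 5320 + 7480 + 23746 + 10550 + 26048 + 1330 = 93280
Sum of weights = 52 + 14 + 35 + 56 + 55 + 62 + 25 + 74 + 35 = 408
Weighted mean = 93280 / 408 = 228.62745
Difference (weighted minus unweighted) = -6.7058824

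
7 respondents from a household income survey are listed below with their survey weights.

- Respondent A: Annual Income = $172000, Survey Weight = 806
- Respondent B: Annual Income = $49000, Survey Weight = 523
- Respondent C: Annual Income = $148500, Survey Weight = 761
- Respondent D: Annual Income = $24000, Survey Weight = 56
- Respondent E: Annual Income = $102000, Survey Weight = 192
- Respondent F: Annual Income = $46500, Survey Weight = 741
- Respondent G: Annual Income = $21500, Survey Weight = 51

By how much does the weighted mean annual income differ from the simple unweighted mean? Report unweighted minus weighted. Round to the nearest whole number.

Unweighted sum = 172000 + 49000 + 148500 + 24000 + 102000 + 46500 + 21500 = 563500
Unweighted mean = 563500 / 7 = 80500
Weighted sum = 172000×806 + 49000×523 + 148500×761 + 24000×56 + 102000×192 + 46500×741 + 21500×51
  = 138632000 + 25627000 + 113008500 + 1344000 + 19584000 + 34456500 + 1096500 = 333748500
Sum of weights = 806 + 523 + 761 + 56 + 192 + 741 + 51 = 3130
Weighted mean = 333748500 / 3130 = 106628.91
Difference (unweighted minus weighted) = -26128.914

-26129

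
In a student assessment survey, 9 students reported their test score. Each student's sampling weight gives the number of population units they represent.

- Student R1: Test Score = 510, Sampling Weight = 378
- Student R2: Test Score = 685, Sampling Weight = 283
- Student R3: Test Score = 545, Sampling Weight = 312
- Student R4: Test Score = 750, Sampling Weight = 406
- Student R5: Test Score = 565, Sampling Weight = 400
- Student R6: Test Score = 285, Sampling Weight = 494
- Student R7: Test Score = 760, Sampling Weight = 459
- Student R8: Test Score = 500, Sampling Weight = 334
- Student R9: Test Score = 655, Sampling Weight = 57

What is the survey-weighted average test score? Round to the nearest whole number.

570

Weighted sum = 510×378 + 685×283 + 545×312 + 750×406 + 565×400 + 285×494 + 760×459 + 500×334 + 655×57
  = 1781140
Sum of weights = 378 + 283 + 312 + 406 + 400 + 494 + 459 + 334 + 57 = 3123
Weighted mean = 1781140 / 3123 = 570.32981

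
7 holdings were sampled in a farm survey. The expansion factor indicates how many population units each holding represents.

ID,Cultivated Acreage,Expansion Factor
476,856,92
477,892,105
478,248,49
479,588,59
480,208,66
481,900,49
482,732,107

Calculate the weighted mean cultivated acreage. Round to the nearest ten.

Weighted sum = 856×92 + 892×105 + 248×49 + 588×59 + 208×66 + 900×49 + 732×107
  = 78752 + 93660 + 12152 + 34692 + 13728 + 44100 + 78324 = 355408
Sum of weights = 92 + 105 + 49 + 59 + 66 + 49 + 107 = 527
Weighted mean = 355408 / 527 = 674.39848

670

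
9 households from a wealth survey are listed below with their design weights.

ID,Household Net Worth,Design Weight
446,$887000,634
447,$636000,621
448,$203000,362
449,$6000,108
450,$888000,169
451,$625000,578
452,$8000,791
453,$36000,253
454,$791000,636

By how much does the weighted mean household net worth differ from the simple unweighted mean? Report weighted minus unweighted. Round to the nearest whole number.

43122

Unweighted sum = 887000 + 636000 + 203000 + 6000 + 888000 + 625000 + 8000 + 36000 + 791000 = 4080000
Unweighted mean = 4080000 / 9 = 453333.33
Weighted sum = 887000×634 + 636000×621 + 203000×362 + 6000×108 + 888000×169 + 625000×578 + 8000×791 + 36000×253 + 791000×636
  = 562358000 + 394956000 + 73486000 + 648000 + 150072000 + 361250000 + 6328000 + 9108000 + 503076000 = 2061282000
Sum of weights = 634 + 621 + 362 + 108 + 169 + 578 + 791 + 253 + 636 = 4152
Weighted mean = 2061282000 / 4152 = 496455.2
Difference (weighted minus unweighted) = 43121.869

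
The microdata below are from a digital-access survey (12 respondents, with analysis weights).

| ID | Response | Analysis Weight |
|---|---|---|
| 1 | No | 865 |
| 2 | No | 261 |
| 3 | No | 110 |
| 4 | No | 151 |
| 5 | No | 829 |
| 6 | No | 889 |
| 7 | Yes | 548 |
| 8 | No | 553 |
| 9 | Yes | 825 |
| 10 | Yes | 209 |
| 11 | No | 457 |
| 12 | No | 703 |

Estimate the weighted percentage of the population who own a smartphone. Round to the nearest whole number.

Sum of weights for 'Yes' = 548 + 825 + 209 = 1582
Total weight = 865 + 261 + 110 + 151 + 829 + 889 + 548 + 553 + 825 + 209 + 457 + 703 = 6400
Weighted proportion = 1582 / 6400 = 0.2471875 → 24.71875%

25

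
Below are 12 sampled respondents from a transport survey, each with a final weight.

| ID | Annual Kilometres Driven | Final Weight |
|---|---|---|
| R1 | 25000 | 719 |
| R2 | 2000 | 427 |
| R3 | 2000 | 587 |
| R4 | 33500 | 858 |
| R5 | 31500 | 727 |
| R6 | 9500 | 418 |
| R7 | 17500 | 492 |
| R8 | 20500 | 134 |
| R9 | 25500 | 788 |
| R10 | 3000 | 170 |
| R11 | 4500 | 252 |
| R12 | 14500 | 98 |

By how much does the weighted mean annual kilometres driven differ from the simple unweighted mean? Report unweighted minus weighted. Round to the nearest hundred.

-3700

Unweighted sum = 25000 + 2000 + 2000 + 33500 + 31500 + 9500 + 17500 + 20500 + 25500 + 3000 + 4500 + 14500 = 189000
Unweighted mean = 189000 / 12 = 15750
Weighted sum = 25000×719 + 2000×427 + 2000×587 + 33500×858 + 31500×727 + 9500×418 + 17500×492 + 20500×134 + 25500×788 + 3000×170 + 4500×252 + 14500×98
  = 17975000 + 854000 + 1174000 + 28743000 + 22900500 + 3971000 + 8610000 + 2747000 + 20094000 + 510000 + 1134000 + 1421000 = 110133500
Sum of weights = 719 + 427 + 587 + 858 + 727 + 418 + 492 + 134 + 788 + 170 + 252 + 98 = 5670
Weighted mean = 110133500 / 5670 = 19423.898
Difference (unweighted minus weighted) = -3673.8977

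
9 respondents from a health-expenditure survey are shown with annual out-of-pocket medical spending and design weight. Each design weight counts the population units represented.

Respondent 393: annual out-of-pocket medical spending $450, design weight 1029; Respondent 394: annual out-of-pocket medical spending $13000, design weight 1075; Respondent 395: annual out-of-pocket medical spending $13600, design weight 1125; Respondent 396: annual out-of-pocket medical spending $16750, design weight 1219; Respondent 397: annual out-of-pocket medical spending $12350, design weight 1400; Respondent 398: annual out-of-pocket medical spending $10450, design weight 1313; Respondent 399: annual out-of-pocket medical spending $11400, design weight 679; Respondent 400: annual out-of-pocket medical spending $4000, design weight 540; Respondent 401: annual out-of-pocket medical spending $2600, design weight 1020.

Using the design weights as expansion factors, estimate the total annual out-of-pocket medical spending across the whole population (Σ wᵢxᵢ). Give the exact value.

Weighted total = 450×1029 + 13000×1075 + 13600×1125 + 16750×1219 + 12350×1400 + 10450×1313 + 11400×679 + 4000×540 + 2600×1020
  = 93719750

93719750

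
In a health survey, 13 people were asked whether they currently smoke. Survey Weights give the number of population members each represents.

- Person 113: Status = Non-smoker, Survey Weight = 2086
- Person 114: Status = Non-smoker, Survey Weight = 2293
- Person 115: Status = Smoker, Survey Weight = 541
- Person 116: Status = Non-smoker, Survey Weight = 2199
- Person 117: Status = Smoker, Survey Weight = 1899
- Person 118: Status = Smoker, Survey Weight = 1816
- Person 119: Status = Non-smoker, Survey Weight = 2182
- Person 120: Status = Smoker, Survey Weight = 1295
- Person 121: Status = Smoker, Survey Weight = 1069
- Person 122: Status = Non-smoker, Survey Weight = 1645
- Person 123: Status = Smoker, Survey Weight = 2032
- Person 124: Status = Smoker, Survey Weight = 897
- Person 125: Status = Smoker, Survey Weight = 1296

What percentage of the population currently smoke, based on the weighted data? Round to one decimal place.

51.0

Sum of weights for 'Smoker' = 541 + 1899 + 1816 + 1295 + 1069 + 2032 + 897 + 1296 = 10845
Total weight = 21250
Weighted proportion = 10845 / 21250 = 0.51035294 → 51.035294%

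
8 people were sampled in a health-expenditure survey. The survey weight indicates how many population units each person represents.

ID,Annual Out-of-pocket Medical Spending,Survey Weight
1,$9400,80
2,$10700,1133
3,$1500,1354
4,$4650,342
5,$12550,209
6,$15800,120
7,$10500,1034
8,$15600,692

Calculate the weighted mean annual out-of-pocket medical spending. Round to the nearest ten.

8600

Weighted sum = 9400×80 + 10700×1133 + 1500×1354 + 4650×342 + 12550×209 + 15800×120 + 10500×1034 + 15600×692
  = 752000 + 12123100 + 2031000 + 1590300 + 2622950 + 1896000 + 10857000 + 10795200 = 42667550
Sum of weights = 80 + 1133 + 1354 + 342 + 209 + 120 + 1034 + 692 = 4964
Weighted mean = 42667550 / 4964 = 8595.3969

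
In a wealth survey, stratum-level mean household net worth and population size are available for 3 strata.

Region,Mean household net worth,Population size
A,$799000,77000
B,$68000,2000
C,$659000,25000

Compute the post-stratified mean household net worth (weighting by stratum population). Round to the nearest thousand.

Σ Nₕ·x̄ₕ = 799000×77000 + 68000×2000 + 659000×25000
  = 61523000000 + 136000000 + 16475000000 = 78134000000
Σ Nₕ = 77000 + 2000 + 25000 = 104000
Overall mean = 78134000000 / 104000 = 751288.46

751000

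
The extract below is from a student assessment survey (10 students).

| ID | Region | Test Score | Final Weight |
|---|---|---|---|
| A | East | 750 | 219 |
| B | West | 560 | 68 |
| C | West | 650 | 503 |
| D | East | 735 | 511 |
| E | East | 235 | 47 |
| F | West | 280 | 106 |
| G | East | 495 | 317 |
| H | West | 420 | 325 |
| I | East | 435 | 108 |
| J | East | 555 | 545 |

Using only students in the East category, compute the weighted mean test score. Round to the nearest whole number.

605

East rows: A, D, E, G, I, J
Weighted sum = 750×219 + 735×511 + 235×47 + 495×317 + 435×108 + 555×545
  = 164250 + 375585 + 11045 + 156915 + 46980 + 302475 = 1057250
Sum of weights = 219 + 511 + 47 + 317 + 108 + 545 = 1747
Weighted mean = 1057250 / 1747 = 605.18031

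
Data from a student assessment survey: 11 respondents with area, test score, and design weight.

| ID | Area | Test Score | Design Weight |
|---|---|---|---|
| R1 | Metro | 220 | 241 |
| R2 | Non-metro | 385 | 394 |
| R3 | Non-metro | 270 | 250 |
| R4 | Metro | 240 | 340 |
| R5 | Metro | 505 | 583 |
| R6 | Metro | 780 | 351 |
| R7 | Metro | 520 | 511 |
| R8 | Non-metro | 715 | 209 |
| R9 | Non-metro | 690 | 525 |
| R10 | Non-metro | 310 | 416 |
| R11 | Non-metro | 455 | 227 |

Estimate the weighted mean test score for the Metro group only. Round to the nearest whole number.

478

Metro rows: R1, R4, R5, R6, R7
Weighted sum = 220×241 + 240×340 + 505×583 + 780×351 + 520×511
  = 53020 + 81600 + 294415 + 273780 + 265720 = 968535
Sum of weights = 241 + 340 + 583 + 351 + 511 = 2026
Weighted mean = 968535 / 2026 = 478.05281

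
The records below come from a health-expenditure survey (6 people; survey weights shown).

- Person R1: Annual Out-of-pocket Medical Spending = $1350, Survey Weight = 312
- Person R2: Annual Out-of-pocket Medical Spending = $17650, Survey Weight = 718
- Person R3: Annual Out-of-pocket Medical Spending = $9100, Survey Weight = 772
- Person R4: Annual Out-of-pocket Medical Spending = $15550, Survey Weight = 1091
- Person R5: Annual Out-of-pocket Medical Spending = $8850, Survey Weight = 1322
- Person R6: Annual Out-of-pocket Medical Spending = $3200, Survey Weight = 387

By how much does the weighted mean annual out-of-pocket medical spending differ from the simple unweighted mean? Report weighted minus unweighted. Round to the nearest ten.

1590

Unweighted sum = 55700
Unweighted mean = 55700 / 6 = 9283.3333
Weighted sum = 1350×312 + 17650×718 + 9100×772 + 15550×1091 + 8850×1322 + 3200×387
  = 421200 + 12672700 + 7025200 + 16965050 + 11699700 + 1238400 = 50022250
Sum of weights = 312 + 718 + 772 + 1091 + 1322 + 387 = 4602
Weighted mean = 50022250 / 4602 = 10869.676
Difference (weighted minus unweighted) = 1586.3429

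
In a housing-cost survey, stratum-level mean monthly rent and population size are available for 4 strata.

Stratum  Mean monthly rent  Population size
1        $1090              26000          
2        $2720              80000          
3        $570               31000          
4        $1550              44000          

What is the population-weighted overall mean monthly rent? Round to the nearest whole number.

Σ Nₕ·x̄ₕ = 1090×26000 + 2720×80000 + 570×31000 + 1550×44000
  = 28340000 + 217600000 + 17670000 + 68200000 = 331810000
Σ Nₕ = 26000 + 80000 + 31000 + 44000 = 181000
Overall mean = 331810000 / 181000 = 1833.2044

1833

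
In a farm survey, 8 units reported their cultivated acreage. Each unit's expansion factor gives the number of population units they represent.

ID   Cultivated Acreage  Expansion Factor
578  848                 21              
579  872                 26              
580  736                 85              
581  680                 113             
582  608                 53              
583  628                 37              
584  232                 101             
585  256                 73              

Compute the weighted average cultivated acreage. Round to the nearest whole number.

545

Weighted sum = 848×21 + 872×26 + 736×85 + 680×113 + 608×53 + 628×37 + 232×101 + 256×73
  = 17808 + 22672 + 62560 + 76840 + 32224 + 23236 + 23432 + 18688 = 277460
Sum of weights = 21 + 26 + 85 + 113 + 53 + 37 + 101 + 73 = 509
Weighted mean = 277460 / 509 = 545.10806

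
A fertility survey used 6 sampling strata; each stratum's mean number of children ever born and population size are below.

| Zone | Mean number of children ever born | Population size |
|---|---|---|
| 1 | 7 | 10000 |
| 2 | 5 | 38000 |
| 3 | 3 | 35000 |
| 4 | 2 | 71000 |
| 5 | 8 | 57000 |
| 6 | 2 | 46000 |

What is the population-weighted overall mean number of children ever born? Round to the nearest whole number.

4

Σ Nₕ·x̄ₕ = 7×10000 + 5×38000 + 3×35000 + 2×71000 + 8×57000 + 2×46000
  = 1055000
Σ Nₕ = 10000 + 38000 + 35000 + 71000 + 57000 + 46000 = 257000
Overall mean = 1055000 / 257000 = 4.1050584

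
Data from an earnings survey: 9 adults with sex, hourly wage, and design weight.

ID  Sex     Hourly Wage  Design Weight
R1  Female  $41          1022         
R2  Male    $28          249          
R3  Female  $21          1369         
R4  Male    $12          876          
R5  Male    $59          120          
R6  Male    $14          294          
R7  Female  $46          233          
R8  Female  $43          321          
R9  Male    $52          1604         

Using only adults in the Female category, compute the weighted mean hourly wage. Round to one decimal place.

32.3

Female rows: R1, R3, R7, R8
Weighted sum = 41×1022 + 21×1369 + 46×233 + 43×321
  = 41902 + 28749 + 10718 + 13803 = 95172
Sum of weights = 1022 + 1369 + 233 + 321 = 2945
Weighted mean = 95172 / 2945 = 32.316469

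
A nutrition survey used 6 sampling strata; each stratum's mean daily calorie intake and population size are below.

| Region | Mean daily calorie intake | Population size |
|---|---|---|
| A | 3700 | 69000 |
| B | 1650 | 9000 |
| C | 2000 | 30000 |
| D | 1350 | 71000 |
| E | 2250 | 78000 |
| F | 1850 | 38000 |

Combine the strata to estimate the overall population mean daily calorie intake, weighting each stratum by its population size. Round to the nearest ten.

2280

Σ Nₕ·x̄ₕ = 3700×69000 + 1650×9000 + 2000×30000 + 1350×71000 + 2250×78000 + 1850×38000
  = 255300000 + 14850000 + 60000000 + 95850000 + 175500000 + 70300000 = 671800000
Σ Nₕ = 69000 + 9000 + 30000 + 71000 + 78000 + 38000 = 295000
Overall mean = 671800000 / 295000 = 2277.2881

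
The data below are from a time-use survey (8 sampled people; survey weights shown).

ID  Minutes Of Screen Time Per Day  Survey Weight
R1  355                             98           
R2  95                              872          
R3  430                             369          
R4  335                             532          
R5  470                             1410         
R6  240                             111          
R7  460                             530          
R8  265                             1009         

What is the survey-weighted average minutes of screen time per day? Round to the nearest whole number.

336

Weighted sum = 355×98 + 95×872 + 430×369 + 335×532 + 470×1410 + 240×111 + 460×530 + 265×1009
  = 1655045
Sum of weights = 98 + 872 + 369 + 532 + 1410 + 111 + 530 + 1009 = 4931
Weighted mean = 1655045 / 4931 = 335.64084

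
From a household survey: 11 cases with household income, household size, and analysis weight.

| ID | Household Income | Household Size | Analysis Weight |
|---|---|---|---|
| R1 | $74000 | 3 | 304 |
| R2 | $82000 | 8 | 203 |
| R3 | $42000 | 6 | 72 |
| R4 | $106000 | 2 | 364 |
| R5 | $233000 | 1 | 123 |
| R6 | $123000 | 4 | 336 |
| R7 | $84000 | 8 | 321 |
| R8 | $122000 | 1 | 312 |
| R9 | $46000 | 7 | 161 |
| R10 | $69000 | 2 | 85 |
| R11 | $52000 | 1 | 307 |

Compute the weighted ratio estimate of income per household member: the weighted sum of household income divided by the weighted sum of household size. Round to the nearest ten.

Σ wᵢ·y = 74000×304 + 82000×203 + 42000×72 + 106000×364 + 233000×123 + 123000×336 + 84000×321 + 122000×312 + 46000×161 + 69000×85 + 52000×307
  = 22496000 + 16646000 + 3024000 + 38584000 + 28659000 + 41328000 + 26964000 + 38064000 + 7406000 + 5865000 + 15964000 = 245000000
Σ wᵢ·x = 3×304 + 8×203 + 6×72 + 2×364 + 1×123 + 4×336 + 8×321 + 1×312 + 7×161 + 2×85 + 1×307
  = 912 + 1624 + 432 + 728 + 123 + 1344 + 2568 + 312 + 1127 + 170 + 307 = 9647
Ratio = 245000000 / 9647 = 25396.496

25400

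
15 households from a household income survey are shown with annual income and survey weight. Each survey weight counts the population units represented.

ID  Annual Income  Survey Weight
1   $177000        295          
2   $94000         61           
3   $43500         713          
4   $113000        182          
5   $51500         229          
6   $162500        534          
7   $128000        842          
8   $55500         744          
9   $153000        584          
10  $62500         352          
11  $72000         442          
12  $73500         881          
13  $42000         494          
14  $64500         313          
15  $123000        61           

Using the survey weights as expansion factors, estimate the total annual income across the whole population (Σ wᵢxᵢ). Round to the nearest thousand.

Weighted total = 613536000

613536000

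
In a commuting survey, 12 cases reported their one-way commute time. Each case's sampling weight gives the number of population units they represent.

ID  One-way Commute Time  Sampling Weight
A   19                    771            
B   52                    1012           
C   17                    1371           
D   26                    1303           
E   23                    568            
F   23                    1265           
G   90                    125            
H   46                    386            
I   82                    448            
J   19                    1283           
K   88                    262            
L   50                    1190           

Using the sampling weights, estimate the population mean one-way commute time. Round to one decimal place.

34.0

Weighted sum = 19×771 + 52×1012 + 17×1371 + 26×1303 + 23×568 + 23×1265 + 90×125 + 46×386 + 82×448 + 19×1283 + 88×262 + 50×1190
  = 14649 + 52624 + 23307 + 33878 + 13064 + 29095 + 11250 + 17756 + 36736 + 24377 + 23056 + 59500 = 339292
Sum of weights = 771 + 1012 + 1371 + 1303 + 568 + 1265 + 125 + 386 + 448 + 1283 + 262 + 1190 = 9984
Weighted mean = 339292 / 9984 = 33.983574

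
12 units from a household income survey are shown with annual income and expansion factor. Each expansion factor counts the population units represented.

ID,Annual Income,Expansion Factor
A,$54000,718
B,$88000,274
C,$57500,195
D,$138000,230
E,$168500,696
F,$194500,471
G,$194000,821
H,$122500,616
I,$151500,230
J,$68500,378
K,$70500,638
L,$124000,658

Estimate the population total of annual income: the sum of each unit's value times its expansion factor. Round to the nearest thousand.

736765000

Weighted total = 736765000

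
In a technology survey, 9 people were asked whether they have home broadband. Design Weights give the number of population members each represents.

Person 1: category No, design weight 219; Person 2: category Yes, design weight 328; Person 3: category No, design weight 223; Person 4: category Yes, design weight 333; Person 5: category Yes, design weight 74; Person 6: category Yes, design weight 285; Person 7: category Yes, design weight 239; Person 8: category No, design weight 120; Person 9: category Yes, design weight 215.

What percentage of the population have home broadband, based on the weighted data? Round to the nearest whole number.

Sum of weights for 'Yes' = 328 + 333 + 74 + 285 + 239 + 215 = 1474
Total weight = 2036
Weighted proportion = 1474 / 2036 = 0.72396857 → 72.396857%

72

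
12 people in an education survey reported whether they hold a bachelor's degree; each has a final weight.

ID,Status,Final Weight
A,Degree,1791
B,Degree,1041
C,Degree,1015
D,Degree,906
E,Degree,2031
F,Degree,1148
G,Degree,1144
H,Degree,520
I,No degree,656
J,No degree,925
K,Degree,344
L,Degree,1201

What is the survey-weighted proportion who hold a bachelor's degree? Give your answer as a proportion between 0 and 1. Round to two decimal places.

0.88

Sum of weights for 'Degree' = 1791 + 1041 + 1015 + 906 + 2031 + 1148 + 1144 + 520 + 344 + 1201 = 11141
Total weight = 1791 + 1041 + 1015 + 906 + 2031 + 1148 + 1144 + 520 + 656 + 925 + 344 + 1201 = 12722
Weighted proportion = 11141 / 12722 = 0.87572709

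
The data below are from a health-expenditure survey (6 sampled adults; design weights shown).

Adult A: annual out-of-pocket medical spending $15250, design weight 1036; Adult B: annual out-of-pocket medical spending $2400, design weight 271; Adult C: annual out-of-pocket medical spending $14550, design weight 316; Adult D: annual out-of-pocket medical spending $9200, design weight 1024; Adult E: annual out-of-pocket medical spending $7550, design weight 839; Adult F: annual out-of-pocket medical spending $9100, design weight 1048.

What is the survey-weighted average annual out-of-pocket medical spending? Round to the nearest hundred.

10200

Weighted sum = 46339250
Sum of weights = 1036 + 271 + 316 + 1024 + 839 + 1048 = 4534
Weighted mean = 46339250 / 4534 = 10220.39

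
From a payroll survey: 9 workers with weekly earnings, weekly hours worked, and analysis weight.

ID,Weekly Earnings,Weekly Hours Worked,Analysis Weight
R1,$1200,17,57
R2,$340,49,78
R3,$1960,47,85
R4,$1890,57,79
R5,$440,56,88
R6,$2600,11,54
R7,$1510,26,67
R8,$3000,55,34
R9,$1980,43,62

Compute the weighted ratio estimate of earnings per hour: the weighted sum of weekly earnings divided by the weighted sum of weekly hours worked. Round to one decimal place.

Σ wᵢ·y = 1200×57 + 340×78 + 1960×85 + 1890×79 + 440×88 + 2600×54 + 1510×67 + 3000×34 + 1980×62
  = 68400 + 26520 + 166600 + 149310 + 38720 + 140400 + 101170 + 102000 + 122760 = 915880
Σ wᵢ·x = 25089
Ratio = 915880 / 25089 = 36.505241

36.5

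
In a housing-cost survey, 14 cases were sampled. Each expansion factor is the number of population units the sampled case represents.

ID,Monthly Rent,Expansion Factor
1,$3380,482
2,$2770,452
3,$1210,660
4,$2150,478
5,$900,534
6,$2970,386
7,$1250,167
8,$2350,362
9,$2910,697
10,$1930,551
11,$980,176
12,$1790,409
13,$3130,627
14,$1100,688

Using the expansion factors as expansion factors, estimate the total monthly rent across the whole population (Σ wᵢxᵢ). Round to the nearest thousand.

Weighted total = 14109570

14110000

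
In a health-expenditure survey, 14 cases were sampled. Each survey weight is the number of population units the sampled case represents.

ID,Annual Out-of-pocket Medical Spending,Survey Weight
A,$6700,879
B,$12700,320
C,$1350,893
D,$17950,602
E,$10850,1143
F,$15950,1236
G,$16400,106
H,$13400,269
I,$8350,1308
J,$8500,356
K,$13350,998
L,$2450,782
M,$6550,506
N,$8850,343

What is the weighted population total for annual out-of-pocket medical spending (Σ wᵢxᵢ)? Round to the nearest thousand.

Weighted total = 94960350

94960000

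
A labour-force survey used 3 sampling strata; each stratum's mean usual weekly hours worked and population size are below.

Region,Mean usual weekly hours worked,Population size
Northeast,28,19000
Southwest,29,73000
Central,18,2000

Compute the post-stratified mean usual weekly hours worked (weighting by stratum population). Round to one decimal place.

28.6

Σ Nₕ·x̄ₕ = 28×19000 + 29×73000 + 18×2000
  = 532000 + 2117000 + 36000 = 2685000
Σ Nₕ = 94000
Overall mean = 2685000 / 94000 = 28.56383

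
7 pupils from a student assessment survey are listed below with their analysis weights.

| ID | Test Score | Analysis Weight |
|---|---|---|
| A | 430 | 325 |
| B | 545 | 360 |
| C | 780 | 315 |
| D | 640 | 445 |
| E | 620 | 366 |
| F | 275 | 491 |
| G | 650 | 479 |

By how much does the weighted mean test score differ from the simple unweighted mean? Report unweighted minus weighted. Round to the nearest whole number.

Unweighted sum = 430 + 545 + 780 + 640 + 620 + 275 + 650 = 3940
Unweighted mean = 3940 / 7 = 562.85714
Weighted sum = 430×325 + 545×360 + 780×315 + 640×445 + 620×366 + 275×491 + 650×479
  = 139750 + 196200 + 245700 + 284800 + 226920 + 135025 + 311350 = 1539745
Sum of weights = 325 + 360 + 315 + 445 + 366 + 491 + 479 = 2781
Weighted mean = 1539745 / 2781 = 553.66595
Difference (unweighted minus weighted) = 9.1911954

9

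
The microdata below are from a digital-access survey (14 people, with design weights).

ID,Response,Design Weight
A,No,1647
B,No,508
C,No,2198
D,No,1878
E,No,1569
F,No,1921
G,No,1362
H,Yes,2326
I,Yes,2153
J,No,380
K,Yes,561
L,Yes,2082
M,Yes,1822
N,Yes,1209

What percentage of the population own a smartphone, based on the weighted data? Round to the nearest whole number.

Sum of weights for 'Yes' = 2326 + 2153 + 561 + 2082 + 1822 + 1209 = 10153
Total weight = 21616
Weighted proportion = 10153 / 21616 = 0.46969837 → 46.969837%

47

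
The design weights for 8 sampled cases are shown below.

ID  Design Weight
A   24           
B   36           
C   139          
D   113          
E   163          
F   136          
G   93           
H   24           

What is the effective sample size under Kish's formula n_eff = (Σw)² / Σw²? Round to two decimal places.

Σ wᵢ = 24 + 36 + 139 + 113 + 163 + 136 + 93 + 24 = 728
Σ wᵢ² = 576 + 1296 + 19321 + 12769 + 26569 + 18496 + 8649 + 576 = 88252
n_eff = 728² / 88252 = 529984 / 88252 = 6.0053483

6.01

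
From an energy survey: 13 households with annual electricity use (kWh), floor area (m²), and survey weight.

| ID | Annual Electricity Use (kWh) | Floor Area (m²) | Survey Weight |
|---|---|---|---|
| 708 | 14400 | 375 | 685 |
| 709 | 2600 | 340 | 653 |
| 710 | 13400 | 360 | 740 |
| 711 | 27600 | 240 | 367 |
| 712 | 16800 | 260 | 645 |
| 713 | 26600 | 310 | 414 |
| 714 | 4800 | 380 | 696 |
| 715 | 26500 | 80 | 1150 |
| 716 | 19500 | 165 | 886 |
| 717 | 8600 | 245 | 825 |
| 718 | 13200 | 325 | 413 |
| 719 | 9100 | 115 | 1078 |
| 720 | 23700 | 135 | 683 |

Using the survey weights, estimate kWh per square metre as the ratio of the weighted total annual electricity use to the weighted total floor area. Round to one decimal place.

65.5

Σ wᵢ·y = 143091700
Σ wᵢ·x = 2184610
Ratio = 143091700 / 2184610 = 65.499883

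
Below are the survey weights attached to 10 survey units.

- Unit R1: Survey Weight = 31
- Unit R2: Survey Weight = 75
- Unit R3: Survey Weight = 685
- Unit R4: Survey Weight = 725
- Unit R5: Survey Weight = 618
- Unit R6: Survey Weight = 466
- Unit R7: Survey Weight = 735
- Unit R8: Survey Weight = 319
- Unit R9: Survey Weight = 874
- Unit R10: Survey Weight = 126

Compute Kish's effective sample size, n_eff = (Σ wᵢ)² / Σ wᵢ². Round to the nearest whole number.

Σ wᵢ = 31 + 75 + 685 + 725 + 618 + 466 + 735 + 319 + 874 + 126 = 4654
Σ wᵢ² = 961 + 5625 + 469225 + 525625 + 381924 + 217156 + 540225 + 101761 + 763876 + 15876 = 3022254
n_eff = 4654² / 3022254 = 21659716 / 3022254 = 7.1667424

7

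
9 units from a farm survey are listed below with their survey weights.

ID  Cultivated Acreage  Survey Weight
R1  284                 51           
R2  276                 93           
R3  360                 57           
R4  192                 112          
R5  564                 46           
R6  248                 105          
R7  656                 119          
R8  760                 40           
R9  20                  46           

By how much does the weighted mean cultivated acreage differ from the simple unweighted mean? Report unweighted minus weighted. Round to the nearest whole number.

Unweighted sum = 3360
Unweighted mean = 3360 / 9 = 373.33333
Weighted sum = 284×51 + 276×93 + 360×57 + 192×112 + 564×46 + 248×105 + 656×119 + 760×40 + 20×46
  = 243544
Sum of weights = 51 + 93 + 57 + 112 + 46 + 105 + 119 + 40 + 46 = 669
Weighted mean = 243544 / 669 = 364.04185
Difference (unweighted minus weighted) = 9.2914798

9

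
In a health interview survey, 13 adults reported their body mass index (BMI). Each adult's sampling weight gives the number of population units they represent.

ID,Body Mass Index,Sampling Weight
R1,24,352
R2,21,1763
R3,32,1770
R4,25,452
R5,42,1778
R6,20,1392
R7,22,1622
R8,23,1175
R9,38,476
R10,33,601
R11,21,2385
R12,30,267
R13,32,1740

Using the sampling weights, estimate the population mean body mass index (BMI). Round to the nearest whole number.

Weighted sum = 430332
Sum of weights = 15773
Weighted mean = 430332 / 15773 = 27.282825

27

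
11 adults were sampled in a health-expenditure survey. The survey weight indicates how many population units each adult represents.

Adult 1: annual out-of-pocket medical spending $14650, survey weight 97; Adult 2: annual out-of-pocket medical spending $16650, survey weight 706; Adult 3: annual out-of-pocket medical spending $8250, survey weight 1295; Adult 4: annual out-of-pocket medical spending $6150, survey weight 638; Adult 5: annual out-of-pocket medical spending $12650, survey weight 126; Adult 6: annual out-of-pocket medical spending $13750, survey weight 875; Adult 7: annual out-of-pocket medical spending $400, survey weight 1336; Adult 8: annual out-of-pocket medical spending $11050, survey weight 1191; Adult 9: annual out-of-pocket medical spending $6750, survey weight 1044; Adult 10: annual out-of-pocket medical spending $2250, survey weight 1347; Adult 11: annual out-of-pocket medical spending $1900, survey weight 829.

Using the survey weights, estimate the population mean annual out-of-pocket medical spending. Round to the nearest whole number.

Weighted sum = 14650×97 + 16650×706 + 8250×1295 + 6150×638 + 12650×126 + 13750×875 + 400×1336 + 11050×1191 + 6750×1044 + 2250×1347 + 1900×829
  = 1421050 + 11754900 + 10683750 + 3923700 + 1593900 + 12031250 + 534400 + 13160550 + 7047000 + 3030750 + 1575100 = 66756350
Sum of weights = 97 + 706 + 1295 + 638 + 126 + 875 + 1336 + 1191 + 1044 + 1347 + 829 = 9484
Weighted mean = 66756350 / 9484 = 7038.8391

7039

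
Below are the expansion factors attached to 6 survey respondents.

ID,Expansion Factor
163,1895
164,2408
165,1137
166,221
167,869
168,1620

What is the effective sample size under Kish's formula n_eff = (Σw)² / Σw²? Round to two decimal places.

4.71

Σ wᵢ = 1895 + 2408 + 1137 + 221 + 869 + 1620 = 8150
Σ wᵢ² = 3591025 + 5798464 + 1292769 + 48841 + 755161 + 2624400 = 14110660
n_eff = 8150² / 14110660 = 66422500 / 14110660 = 4.7072568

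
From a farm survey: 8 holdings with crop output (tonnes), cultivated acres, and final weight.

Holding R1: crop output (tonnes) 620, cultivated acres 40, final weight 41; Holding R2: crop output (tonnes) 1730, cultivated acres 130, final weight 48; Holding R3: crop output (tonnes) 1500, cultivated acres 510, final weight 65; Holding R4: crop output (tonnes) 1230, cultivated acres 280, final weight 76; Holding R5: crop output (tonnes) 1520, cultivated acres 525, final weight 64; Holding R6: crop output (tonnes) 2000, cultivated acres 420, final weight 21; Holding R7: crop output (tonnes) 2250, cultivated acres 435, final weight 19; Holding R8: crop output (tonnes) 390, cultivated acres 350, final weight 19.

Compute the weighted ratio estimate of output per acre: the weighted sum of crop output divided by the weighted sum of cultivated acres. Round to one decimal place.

Σ wᵢ·y = 620×41 + 1730×48 + 1500×65 + 1230×76 + 1520×64 + 2000×21 + 2250×19 + 390×19
  = 25420 + 83040 + 97500 + 93480 + 97280 + 42000 + 42750 + 7410 = 488880
Σ wᵢ·x = 40×41 + 130×48 + 510×65 + 280×76 + 525×64 + 420×21 + 435×19 + 350×19
  = 1640 + 6240 + 33150 + 21280 + 33600 + 8820 + 8265 + 6650 = 119645
Ratio = 488880 / 119645 = 4.086088

4.1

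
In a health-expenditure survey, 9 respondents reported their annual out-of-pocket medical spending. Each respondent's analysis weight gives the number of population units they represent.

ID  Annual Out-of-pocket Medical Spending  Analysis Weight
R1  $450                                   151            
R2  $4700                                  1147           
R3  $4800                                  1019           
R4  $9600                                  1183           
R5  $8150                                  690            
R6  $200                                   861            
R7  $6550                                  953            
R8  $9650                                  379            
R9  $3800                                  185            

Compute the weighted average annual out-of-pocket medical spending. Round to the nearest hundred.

5800

Weighted sum = 450×151 + 4700×1147 + 4800×1019 + 9600×1183 + 8150×690 + 200×861 + 6550×953 + 9650×379 + 3800×185
  = 67950 + 5390900 + 4891200 + 11356800 + 5623500 + 172200 + 6242150 + 3657350 + 703000 = 38105050
Sum of weights = 151 + 1147 + 1019 + 1183 + 690 + 861 + 953 + 379 + 185 = 6568
Weighted mean = 38105050 / 6568 = 5801.6215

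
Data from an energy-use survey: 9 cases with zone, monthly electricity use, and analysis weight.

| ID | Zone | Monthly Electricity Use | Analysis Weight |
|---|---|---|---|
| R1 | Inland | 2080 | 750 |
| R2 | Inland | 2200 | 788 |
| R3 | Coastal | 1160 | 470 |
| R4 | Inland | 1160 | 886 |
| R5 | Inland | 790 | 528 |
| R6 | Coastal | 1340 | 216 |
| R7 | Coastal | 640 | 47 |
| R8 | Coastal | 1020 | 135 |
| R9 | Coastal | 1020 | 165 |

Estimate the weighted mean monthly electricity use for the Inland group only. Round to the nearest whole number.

Inland rows: R1, R2, R4, R5
Weighted sum = 2080×750 + 2200×788 + 1160×886 + 790×528
  = 4738480
Sum of weights = 750 + 788 + 886 + 528 = 2952
Weighted mean = 4738480 / 2952 = 1605.1762

1605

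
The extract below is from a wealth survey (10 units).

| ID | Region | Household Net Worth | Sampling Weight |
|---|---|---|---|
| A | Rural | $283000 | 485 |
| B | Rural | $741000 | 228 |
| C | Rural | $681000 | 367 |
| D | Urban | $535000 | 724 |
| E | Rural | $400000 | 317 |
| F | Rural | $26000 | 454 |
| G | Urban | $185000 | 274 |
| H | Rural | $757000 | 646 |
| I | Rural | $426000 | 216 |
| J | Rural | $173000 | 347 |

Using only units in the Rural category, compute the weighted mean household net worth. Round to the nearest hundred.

Rural rows: A, B, C, E, F, H, I, J
Weighted sum = 283000×485 + 741000×228 + 681000×367 + 400000×317 + 26000×454 + 757000×646 + 426000×216 + 173000×347
  = 137255000 + 168948000 + 249927000 + 126800000 + 11804000 + 489022000 + 92016000 + 60031000 = 1335803000
Sum of weights = 485 + 228 + 367 + 317 + 454 + 646 + 216 + 347 = 3060
Weighted mean = 1335803000 / 3060 = 436536.93

436500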